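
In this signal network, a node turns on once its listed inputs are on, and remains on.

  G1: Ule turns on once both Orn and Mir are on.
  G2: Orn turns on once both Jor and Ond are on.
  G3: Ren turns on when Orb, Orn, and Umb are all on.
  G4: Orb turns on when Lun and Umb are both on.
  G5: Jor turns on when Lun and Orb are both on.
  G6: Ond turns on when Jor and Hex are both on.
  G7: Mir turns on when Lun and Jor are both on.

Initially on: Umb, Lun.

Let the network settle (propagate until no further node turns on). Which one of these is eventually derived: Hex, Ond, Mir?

G4: Lun and Umb on → Orb on.
Lun and Orb are on, so Jor turns on (G5).
G7: Lun and Jor on → Mir on.
Ond would need Jor and Hex (G6), but Hex never turns on. No rule produces Hex, and it is not given.

Mir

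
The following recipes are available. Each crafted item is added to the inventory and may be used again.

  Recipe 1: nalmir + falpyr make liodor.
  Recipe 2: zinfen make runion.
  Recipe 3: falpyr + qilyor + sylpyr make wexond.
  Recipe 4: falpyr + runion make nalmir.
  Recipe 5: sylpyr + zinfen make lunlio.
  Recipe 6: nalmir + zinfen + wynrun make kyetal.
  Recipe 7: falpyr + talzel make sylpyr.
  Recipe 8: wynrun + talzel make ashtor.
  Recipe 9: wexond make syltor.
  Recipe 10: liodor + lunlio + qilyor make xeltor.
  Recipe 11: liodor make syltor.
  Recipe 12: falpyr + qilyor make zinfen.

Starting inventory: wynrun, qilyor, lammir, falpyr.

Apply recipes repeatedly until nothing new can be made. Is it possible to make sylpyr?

sylpyr would need falpyr and talzel (Recipe 7), but talzel is never obtained.

No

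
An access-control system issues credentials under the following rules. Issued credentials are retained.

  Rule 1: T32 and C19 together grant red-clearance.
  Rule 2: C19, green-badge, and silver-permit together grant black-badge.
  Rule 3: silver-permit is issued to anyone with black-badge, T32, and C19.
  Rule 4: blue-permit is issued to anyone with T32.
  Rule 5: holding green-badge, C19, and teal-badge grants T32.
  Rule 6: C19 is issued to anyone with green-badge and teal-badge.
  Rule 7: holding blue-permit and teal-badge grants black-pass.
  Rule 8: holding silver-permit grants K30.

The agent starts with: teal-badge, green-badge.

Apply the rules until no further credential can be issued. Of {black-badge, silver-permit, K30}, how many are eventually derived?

0

black-badge would need C19, green-badge, and silver-permit (Rule 2), but silver-permit is never granted.
silver-permit would need black-badge, T32, and C19 (Rule 3), but black-badge is never granted.
K30 would need silver-permit (Rule 8), but silver-permit is never granted.
None of the 3 are reached.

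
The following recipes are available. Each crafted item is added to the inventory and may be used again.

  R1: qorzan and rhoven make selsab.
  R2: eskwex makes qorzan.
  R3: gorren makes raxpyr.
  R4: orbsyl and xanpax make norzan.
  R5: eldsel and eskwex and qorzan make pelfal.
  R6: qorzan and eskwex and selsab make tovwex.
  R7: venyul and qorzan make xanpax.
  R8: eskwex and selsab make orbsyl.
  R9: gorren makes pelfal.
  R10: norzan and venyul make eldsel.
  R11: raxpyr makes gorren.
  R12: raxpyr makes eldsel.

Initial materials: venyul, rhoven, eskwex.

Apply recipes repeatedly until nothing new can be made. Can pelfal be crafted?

Using R2, eskwex makes qorzan.
qorzan and rhoven → selsab (R1).
Using R7, venyul and qorzan make xanpax.
eskwex and selsab → orbsyl (R8).
orbsyl and xanpax → norzan (R4).
norzan and venyul → eldsel (R10).
Using R5, eldsel, eskwex, and qorzan make pelfal.

Yes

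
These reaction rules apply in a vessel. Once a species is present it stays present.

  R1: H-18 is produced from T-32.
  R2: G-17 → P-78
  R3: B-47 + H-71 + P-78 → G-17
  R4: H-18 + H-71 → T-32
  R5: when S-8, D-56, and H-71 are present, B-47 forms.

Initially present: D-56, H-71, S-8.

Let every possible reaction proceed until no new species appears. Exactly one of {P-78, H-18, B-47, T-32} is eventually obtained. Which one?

S-8, D-56, and H-71 present → B-47 forms (R5).
T-32 would need H-18 and H-71 (R4), but H-18 never forms. P-78 would need G-17 (R2), but G-17 never forms. H-18 would need T-32 (R1), but T-32 never forms.

B-47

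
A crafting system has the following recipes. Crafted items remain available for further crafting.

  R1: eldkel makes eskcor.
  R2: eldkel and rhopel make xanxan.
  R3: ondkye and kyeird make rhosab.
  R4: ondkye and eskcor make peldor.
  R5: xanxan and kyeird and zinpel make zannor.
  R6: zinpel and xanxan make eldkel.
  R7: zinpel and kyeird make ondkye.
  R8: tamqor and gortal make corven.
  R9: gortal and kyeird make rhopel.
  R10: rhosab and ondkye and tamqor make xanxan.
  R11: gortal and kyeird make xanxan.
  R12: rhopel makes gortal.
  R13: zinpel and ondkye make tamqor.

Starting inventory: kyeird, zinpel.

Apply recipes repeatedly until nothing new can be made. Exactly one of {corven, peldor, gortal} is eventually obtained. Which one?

Using R7, zinpel and kyeird make ondkye.
zinpel and ondkye → tamqor (R13).
Using R3, ondkye and kyeird make rhosab.
rhosab and ondkye and tamqor → xanxan (R10).
Using R6, zinpel and xanxan make eldkel.
Using R1, eldkel makes eskcor.
Using R4, ondkye and eskcor make peldor.
gortal would need rhopel (R12), but rhopel is never obtained. corven would need tamqor and gortal (R8), but gortal is never obtained.

peldor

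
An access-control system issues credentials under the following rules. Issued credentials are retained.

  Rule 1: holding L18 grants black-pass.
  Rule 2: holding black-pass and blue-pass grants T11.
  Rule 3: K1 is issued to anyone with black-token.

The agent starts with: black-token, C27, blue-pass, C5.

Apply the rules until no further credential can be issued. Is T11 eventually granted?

No

T11 would need black-pass and blue-pass (Rule 2), but black-pass is never granted.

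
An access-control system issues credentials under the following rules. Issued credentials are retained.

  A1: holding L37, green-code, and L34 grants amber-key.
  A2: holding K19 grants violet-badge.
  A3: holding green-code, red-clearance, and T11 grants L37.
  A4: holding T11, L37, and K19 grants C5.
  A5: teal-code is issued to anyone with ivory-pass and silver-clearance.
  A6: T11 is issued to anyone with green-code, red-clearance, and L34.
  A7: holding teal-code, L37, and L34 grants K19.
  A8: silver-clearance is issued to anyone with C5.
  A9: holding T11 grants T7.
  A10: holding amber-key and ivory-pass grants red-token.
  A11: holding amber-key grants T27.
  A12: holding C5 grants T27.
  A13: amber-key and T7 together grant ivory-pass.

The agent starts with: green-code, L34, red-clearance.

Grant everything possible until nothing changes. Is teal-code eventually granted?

teal-code would need ivory-pass and silver-clearance (A5), but silver-clearance is never granted.

No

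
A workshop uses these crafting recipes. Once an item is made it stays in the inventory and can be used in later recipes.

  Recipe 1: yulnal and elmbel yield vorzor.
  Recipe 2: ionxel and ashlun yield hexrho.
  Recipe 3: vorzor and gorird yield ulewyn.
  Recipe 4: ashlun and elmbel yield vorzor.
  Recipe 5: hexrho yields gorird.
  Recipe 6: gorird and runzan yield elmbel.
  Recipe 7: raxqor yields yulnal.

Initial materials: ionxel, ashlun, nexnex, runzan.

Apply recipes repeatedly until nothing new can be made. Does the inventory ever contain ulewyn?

Yes

Using Recipe 2, ionxel and ashlun make hexrho.
hexrho → gorird (Recipe 5).
Using Recipe 6, gorird and runzan make elmbel.
ashlun and elmbel → vorzor (Recipe 4).
vorzor and gorird → ulewyn (Recipe 3).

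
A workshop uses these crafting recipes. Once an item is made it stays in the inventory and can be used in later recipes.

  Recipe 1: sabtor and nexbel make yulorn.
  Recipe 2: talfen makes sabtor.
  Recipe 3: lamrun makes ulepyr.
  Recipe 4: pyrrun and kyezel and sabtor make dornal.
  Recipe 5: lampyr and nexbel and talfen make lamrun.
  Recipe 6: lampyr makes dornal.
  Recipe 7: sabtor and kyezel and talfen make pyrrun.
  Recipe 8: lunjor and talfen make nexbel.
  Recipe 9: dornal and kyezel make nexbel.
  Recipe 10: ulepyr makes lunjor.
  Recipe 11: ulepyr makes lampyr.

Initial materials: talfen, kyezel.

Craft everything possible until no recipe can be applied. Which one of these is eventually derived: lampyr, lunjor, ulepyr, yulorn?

Using Recipe 2, talfen makes sabtor.
sabtor and kyezel and talfen → pyrrun (Recipe 7).
Using Recipe 4, pyrrun, kyezel, and sabtor make dornal.
dornal and kyezel → nexbel (Recipe 9).
Using Recipe 1, sabtor and nexbel make yulorn.
ulepyr would need lamrun (Recipe 3), but lamrun is never obtained. lampyr would need ulepyr (Recipe 11), but ulepyr is never obtained. lunjor would need ulepyr (Recipe 10), but ulepyr is never obtained.

yulorn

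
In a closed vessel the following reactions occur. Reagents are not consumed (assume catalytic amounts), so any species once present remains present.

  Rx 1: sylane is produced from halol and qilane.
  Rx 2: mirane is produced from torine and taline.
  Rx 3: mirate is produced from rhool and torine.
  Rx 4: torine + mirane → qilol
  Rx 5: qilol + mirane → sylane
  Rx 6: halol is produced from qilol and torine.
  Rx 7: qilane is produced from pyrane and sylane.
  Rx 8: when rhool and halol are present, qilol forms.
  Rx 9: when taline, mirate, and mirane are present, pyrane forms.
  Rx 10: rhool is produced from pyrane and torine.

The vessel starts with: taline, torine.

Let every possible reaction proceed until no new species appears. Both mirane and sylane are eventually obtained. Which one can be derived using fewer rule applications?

mirane

mirane: torine and taline present → mirane forms (Rx 2). [1 rule application]
sylane: torine and taline present → mirane forms (Rx 2). torine and mirane present → qilol forms (Rx 4). qilol and mirane present → sylane forms (Rx 5). [3 rule applications]
mirane needs fewer.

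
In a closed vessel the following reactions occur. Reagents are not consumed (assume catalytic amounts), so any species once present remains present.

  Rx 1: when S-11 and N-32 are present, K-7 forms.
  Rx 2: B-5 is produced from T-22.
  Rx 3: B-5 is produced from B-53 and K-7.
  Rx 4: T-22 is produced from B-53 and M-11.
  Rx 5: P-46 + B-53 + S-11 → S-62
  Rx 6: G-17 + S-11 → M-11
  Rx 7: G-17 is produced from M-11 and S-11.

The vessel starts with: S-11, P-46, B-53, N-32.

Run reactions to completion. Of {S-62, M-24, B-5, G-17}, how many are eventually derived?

2

P-46, B-53, and S-11 present → S-62 forms (Rx 5).
S-11 and N-32 present → K-7 forms (Rx 1).
B-53 and K-7 present → B-5 forms (Rx 3).
S-62: reached.
No rule produces M-24, and it is not given.
B-5: reached.
G-17 would need M-11 and S-11 (Rx 7), but M-11 never forms.
Reached: S-62 and B-5 — 2 of the 4.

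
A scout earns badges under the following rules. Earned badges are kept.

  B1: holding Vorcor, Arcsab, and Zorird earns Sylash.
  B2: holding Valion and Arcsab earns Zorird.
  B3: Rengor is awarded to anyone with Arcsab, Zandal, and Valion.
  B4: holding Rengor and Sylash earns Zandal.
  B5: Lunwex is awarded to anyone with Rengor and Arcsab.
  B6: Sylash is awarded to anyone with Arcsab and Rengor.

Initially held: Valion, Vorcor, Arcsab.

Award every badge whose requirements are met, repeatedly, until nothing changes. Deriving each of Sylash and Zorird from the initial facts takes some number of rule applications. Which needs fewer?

Zorird

Zorird: With Valion and Arcsab, Zorird is earned (B2). [1 rule application]
Sylash: With Valion and Arcsab, Zorird is earned (B2). With Vorcor, Arcsab, and Zorird, Sylash is earned (B1). [2 rule applications]
Zorird needs fewer.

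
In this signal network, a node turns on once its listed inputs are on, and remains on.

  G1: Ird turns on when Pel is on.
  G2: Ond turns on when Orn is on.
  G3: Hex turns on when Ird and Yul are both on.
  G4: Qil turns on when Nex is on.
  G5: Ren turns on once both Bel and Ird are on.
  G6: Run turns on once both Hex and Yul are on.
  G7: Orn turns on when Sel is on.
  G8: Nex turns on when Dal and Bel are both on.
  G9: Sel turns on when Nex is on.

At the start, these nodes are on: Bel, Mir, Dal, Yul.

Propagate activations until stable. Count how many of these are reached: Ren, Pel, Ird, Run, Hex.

Ren would need Bel and Ird (G5), but Ird never turns on.
No rule produces Pel, and it is not given.
Ird would need Pel (G1), but Pel never turns on.
Run would need Hex and Yul (G6), but Hex never turns on.
Hex would need Ird and Yul (G3), but Ird never turns on.
None of the 5 are reached.

0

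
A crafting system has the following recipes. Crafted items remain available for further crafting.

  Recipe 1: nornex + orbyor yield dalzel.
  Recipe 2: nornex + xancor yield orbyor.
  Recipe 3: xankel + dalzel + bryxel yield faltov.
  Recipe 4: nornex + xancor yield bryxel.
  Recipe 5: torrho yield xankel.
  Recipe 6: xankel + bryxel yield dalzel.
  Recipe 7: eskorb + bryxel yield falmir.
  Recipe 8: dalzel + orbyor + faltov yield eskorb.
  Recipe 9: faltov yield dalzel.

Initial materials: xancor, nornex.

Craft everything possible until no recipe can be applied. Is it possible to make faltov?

No

faltov would need xankel, dalzel, and bryxel (Recipe 3), but xankel is never obtained.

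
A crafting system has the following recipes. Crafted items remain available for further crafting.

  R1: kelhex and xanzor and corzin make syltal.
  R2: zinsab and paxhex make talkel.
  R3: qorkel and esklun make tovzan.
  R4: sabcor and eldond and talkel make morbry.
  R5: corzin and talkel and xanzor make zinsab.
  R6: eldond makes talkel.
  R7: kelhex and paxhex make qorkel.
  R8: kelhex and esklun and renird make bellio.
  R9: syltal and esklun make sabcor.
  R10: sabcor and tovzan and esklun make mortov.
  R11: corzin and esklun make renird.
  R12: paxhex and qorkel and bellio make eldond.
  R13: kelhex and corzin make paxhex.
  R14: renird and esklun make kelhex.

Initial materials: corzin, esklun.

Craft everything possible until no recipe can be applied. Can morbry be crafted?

morbry would need sabcor, eldond, and talkel (R4), but sabcor is never obtained.

No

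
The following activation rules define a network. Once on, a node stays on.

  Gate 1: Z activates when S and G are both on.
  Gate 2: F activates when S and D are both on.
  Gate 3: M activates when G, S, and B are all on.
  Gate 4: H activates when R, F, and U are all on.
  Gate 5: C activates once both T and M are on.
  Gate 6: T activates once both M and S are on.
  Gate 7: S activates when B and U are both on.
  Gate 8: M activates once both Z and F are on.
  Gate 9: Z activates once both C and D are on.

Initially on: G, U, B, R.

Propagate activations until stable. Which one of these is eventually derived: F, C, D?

C

Gate 7: B and U on → S on.
G, S, and B are on, so M activates (Gate 3).
M and S are on, so T activates (Gate 6).
T and M are on, so C activates (Gate 5).
F would need S and D (Gate 2), but D never turns on. No rule produces D, and it is not given.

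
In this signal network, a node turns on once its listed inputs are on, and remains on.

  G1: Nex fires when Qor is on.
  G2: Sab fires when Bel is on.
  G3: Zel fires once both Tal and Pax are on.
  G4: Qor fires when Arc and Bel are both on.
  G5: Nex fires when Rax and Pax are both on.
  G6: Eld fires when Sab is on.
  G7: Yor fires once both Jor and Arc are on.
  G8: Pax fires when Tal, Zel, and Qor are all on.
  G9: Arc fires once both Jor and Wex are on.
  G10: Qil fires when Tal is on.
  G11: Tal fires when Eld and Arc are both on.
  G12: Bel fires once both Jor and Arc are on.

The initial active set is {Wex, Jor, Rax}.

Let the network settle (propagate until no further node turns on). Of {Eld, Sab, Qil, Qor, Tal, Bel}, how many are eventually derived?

Jor and Wex are on, so Arc fires (G9).
Jor and Arc are on, so Bel fires (G12).
G4: Arc and Bel on → Qor on.
G2: Bel on → Sab on.
G6: Sab on → Eld on.
G11: Eld and Arc on → Tal on.
Tal is on, so Qil fires (G10).
Eld: reached.
Sab: reached.
Qil: reached.
Qor: reached.
Tal: reached.
Bel: reached.
All 6 are reached.

6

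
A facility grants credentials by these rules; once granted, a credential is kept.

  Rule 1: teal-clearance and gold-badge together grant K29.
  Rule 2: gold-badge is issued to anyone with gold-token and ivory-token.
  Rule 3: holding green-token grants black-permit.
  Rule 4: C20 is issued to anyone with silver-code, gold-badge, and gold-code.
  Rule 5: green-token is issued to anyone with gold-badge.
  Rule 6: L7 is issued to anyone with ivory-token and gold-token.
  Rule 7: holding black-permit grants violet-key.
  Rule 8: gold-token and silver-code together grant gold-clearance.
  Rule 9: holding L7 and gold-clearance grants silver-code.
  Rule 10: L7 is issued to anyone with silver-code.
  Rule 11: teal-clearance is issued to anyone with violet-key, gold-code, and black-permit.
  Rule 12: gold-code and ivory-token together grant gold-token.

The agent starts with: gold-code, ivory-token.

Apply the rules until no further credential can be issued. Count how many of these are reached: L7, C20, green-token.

Holding gold-code and ivory-token grants gold-token (Rule 12).
Holding ivory-token and gold-token grants L7 (Rule 6).
Holding gold-token and ivory-token grants gold-badge (Rule 2).
Holding gold-badge grants green-token (Rule 5).
L7: reached.
C20 would need silver-code, gold-badge, and gold-code (Rule 4), but silver-code is never granted.
green-token: reached.
Reached: L7 and green-token — 2 of the 3.

2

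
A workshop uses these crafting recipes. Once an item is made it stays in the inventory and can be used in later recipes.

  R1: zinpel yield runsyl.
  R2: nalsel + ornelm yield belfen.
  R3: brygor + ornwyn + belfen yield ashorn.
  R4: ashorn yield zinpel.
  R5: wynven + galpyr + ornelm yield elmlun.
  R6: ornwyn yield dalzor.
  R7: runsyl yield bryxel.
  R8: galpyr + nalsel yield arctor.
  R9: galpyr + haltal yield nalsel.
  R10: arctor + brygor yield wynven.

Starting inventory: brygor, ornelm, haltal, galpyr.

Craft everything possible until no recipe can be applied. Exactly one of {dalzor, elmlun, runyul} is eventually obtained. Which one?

galpyr + haltal → nalsel (R9).
Using R8, galpyr and nalsel make arctor.
Using R10, arctor and brygor make wynven.
Using R5, wynven, galpyr, and ornelm make elmlun.
No rule produces runyul, and it is not given. dalzor would need ornwyn (R6), but ornwyn is never obtained.

elmlun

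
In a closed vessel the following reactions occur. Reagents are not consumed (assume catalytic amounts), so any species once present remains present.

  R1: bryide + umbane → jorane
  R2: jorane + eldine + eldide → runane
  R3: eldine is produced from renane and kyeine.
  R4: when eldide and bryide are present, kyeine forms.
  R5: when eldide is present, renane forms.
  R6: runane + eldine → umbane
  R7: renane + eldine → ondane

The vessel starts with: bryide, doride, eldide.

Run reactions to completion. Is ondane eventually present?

Yes

eldide and bryide present → kyeine forms (R4).
eldide present → renane forms (R5).
renane and kyeine present → eldine forms (R3).
renane and eldine present → ondane forms (R7).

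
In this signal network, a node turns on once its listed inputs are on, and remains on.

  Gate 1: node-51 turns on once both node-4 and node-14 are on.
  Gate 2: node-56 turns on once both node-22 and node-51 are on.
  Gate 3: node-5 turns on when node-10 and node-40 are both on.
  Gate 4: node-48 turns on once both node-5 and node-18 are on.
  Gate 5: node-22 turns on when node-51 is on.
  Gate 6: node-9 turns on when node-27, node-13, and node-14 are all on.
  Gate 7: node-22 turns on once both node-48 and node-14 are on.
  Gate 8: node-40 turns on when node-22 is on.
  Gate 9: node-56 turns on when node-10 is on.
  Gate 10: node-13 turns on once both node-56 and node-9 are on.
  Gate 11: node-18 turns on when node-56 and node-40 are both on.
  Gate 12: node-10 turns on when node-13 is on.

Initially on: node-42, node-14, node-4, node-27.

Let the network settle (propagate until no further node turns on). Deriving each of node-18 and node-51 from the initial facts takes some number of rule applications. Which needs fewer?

node-51

node-51: Gate 1: node-4 and node-14 on → node-51 on. [1 rule application]
node-18: Gate 1: node-4 and node-14 on → node-51 on. Gate 5: node-51 on → node-22 on. Gate 2: node-22 and node-51 on → node-56 on. Gate 8: node-22 on → node-40 on. Gate 11: node-56 and node-40 on → node-18 on. [5 rule applications]
node-51 needs fewer.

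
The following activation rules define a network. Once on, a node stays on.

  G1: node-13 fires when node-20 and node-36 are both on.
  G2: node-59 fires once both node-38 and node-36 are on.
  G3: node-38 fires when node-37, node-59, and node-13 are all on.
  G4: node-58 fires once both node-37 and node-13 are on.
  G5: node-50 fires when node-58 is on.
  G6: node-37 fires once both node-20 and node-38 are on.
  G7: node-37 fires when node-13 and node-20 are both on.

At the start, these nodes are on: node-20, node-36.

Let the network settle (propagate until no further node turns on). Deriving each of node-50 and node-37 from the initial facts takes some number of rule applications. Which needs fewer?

node-37: G1: node-20 and node-36 on → node-13 on. node-13 and node-20 are on, so node-37 fires (G7). [2 rule applications]
node-50: G1: node-20 and node-36 on → node-13 on. node-13 and node-20 are on, so node-37 fires (G7). G4: node-37 and node-13 on → node-58 on. G5: node-58 on → node-50 on. [4 rule applications]
node-37 needs fewer.

node-37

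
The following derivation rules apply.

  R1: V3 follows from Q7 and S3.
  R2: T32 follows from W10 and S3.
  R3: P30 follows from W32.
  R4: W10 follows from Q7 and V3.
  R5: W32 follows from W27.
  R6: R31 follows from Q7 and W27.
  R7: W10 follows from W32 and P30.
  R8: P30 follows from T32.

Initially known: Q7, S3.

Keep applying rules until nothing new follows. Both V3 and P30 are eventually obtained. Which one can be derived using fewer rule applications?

V3: From Q7 and S3, R1 gives V3. [1 rule application]
P30: From Q7 and S3, R1 gives V3. Q7 and V3 hold, so W10 follows (R4). From W10 and S3, R2 gives T32. From T32, R8 gives P30. [4 rule applications]
V3 needs fewer.

V3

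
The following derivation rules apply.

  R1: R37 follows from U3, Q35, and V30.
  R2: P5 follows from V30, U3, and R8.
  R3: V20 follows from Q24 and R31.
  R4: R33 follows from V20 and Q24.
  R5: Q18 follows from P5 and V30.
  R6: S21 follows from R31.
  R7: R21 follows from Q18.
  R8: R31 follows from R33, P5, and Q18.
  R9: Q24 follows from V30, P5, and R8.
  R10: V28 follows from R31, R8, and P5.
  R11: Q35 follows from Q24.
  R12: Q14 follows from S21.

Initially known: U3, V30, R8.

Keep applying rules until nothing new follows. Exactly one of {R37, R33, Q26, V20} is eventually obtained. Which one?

R37

V30, U3, and R8 hold, so P5 follows (R2).
V30, P5, and R8 hold, so Q24 follows (R9).
From Q24, R11 gives Q35.
U3, Q35, and V30 hold, so R37 follows (R1).
R33 would need V20 and Q24 (R4), but V20 is never established. V20 would need Q24 and R31 (R3), but R31 is never established. No rule produces Q26, and it is not given.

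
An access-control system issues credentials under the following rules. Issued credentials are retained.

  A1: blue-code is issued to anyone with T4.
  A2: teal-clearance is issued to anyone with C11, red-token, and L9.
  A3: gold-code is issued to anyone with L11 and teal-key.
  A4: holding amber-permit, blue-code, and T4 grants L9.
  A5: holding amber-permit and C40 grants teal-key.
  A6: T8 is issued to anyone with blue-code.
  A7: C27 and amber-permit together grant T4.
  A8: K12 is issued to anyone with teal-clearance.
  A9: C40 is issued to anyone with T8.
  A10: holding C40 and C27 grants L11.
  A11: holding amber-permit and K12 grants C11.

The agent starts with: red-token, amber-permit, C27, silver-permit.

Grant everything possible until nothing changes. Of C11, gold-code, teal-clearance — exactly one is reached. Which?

Holding C27 and amber-permit grants T4 (A7).
Holding T4 grants blue-code (A1).
Holding blue-code grants T8 (A6).
Holding T8 grants C40 (A9).
Holding C40 and C27 grants L11 (A10).
Holding amber-permit and C40 grants teal-key (A5).
Holding L11 and teal-key grants gold-code (A3).
teal-clearance would need C11, red-token, and L9 (A2), but C11 is never granted. C11 would need amber-permit and K12 (A11), but K12 is never granted.

gold-code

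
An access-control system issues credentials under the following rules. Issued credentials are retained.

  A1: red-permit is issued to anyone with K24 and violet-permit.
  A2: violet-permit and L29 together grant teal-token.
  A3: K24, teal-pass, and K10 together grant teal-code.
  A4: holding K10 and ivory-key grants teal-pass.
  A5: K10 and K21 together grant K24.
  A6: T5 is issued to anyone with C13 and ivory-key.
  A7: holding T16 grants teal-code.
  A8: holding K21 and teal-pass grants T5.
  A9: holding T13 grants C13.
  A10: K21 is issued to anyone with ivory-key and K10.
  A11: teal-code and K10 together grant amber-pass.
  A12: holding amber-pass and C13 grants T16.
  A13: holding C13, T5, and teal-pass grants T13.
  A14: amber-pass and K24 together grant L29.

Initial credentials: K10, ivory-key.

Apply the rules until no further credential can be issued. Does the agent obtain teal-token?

No

teal-token would need violet-permit and L29 (A2), but violet-permit is never granted.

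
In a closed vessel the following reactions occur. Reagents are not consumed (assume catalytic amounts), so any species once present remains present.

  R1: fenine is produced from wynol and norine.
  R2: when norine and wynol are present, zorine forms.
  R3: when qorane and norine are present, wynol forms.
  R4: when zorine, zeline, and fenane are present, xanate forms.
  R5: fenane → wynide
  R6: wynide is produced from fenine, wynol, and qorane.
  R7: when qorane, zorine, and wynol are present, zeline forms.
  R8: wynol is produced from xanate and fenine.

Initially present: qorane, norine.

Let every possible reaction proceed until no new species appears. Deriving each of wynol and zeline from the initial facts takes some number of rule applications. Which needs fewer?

wynol: qorane and norine present → wynol forms (R3). [1 rule application]
zeline: qorane and norine present → wynol forms (R3). norine and wynol present → zorine forms (R2). qorane, zorine, and wynol present → zeline forms (R7). [3 rule applications]
wynol needs fewer.

wynol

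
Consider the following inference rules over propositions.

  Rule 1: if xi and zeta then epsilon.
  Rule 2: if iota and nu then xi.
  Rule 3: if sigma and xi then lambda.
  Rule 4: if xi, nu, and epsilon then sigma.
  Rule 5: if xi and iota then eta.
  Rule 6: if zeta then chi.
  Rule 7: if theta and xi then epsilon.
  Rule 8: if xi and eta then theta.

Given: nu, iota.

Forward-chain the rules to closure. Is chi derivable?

chi would need zeta (Rule 6), but zeta is never established.

No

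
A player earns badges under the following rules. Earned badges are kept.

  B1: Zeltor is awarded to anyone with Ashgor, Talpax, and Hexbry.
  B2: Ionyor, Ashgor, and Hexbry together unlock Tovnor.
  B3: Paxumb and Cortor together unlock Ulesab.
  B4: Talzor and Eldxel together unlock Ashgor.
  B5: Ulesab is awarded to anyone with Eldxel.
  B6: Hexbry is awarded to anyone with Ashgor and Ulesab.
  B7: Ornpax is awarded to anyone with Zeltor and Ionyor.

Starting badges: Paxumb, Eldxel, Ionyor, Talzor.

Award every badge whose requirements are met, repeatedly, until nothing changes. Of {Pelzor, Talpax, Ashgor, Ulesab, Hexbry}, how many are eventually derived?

With Eldxel, Ulesab is earned (B5).
With Talzor and Eldxel, Ashgor is earned (B4).
With Ashgor and Ulesab, Hexbry is earned (B6).
No rule produces Pelzor, and it is not given.
No rule produces Talpax, and it is not given.
Ashgor: reached.
Ulesab: reached.
Hexbry: reached.
Reached: Ashgor, Ulesab, and Hexbry — 3 of the 5.

3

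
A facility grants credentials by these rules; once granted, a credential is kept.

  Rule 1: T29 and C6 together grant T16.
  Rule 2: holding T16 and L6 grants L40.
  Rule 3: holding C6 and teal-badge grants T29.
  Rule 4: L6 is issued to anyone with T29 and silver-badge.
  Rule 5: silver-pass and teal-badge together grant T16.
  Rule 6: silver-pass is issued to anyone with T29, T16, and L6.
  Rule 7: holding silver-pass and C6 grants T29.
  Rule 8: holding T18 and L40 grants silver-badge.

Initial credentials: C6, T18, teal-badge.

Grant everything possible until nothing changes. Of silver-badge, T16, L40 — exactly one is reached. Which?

T16

Holding C6 and teal-badge grants T29 (Rule 3).
Holding T29 and C6 grants T16 (Rule 1).
L40 would need T16 and L6 (Rule 2), but L6 is never granted. silver-badge would need T18 and L40 (Rule 8), but L40 is never granted.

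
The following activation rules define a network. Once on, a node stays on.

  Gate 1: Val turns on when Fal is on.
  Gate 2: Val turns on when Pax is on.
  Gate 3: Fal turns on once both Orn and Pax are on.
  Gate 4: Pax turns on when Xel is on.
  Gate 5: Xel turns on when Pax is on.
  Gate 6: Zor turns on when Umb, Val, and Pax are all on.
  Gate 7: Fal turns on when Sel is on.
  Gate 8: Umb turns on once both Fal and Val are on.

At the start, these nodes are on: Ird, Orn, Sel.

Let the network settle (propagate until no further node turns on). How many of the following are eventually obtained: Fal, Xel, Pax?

1

Gate 7: Sel on → Fal on.
Fal: reached.
Xel would need Pax (Gate 5), but Pax never turns on.
Pax would need Xel (Gate 4), but Xel never turns on.
Reached: Fal — 1 of the 3.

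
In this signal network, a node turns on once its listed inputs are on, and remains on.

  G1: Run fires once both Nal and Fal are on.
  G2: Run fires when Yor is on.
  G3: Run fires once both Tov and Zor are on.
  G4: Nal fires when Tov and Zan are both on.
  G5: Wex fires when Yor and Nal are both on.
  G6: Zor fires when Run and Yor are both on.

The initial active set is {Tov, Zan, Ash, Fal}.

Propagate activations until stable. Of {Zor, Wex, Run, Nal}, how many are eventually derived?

2

Tov and Zan are on, so Nal fires (G4).
Nal and Fal are on, so Run fires (G1).
Zor would need Run and Yor (G6), but Yor never turns on.
Wex would need Yor and Nal (G5), but Yor never turns on.
Run: reached.
Nal: reached.
Reached: Run and Nal — 2 of the 4.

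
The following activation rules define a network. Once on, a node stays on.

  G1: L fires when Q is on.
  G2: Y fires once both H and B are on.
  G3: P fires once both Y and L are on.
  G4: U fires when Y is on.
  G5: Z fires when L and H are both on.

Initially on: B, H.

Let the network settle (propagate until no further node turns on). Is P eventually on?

P would need Y and L (G3), but L never turns on.

No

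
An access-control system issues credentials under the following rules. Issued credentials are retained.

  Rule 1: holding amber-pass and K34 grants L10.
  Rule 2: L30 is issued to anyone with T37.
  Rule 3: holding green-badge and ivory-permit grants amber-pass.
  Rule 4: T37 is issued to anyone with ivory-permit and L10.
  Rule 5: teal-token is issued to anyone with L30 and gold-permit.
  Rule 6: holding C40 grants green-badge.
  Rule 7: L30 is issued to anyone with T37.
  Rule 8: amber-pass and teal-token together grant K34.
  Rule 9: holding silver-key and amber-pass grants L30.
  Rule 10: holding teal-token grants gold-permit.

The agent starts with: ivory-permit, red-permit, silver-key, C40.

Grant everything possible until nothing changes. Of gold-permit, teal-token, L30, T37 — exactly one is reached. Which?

Holding C40 grants green-badge (Rule 6).
Holding green-badge and ivory-permit grants amber-pass (Rule 3).
Holding silver-key and amber-pass grants L30 (Rule 9).
teal-token would need L30 and gold-permit (Rule 5), but gold-permit is never granted. gold-permit would need teal-token (Rule 10), but teal-token is never granted. T37 would need ivory-permit and L10 (Rule 4), but L10 is never granted.

L30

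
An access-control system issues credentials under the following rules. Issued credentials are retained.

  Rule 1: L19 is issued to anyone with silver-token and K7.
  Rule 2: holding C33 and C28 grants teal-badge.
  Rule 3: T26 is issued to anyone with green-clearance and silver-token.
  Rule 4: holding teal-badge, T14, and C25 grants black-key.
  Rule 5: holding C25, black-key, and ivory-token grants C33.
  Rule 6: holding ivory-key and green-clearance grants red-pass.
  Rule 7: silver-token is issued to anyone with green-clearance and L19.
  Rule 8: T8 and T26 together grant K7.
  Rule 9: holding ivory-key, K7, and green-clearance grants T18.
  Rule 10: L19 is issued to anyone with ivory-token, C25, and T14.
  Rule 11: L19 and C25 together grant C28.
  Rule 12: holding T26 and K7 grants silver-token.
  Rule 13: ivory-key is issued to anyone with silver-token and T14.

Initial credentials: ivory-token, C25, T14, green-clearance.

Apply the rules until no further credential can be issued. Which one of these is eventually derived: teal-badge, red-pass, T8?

Holding ivory-token, C25, and T14 grants L19 (Rule 10).
Holding green-clearance and L19 grants silver-token (Rule 7).
Holding silver-token and T14 grants ivory-key (Rule 13).
Holding ivory-key and green-clearance grants red-pass (Rule 6).
teal-badge would need C33 and C28 (Rule 2), but C33 is never granted. No rule produces T8, and it is not given.

red-pass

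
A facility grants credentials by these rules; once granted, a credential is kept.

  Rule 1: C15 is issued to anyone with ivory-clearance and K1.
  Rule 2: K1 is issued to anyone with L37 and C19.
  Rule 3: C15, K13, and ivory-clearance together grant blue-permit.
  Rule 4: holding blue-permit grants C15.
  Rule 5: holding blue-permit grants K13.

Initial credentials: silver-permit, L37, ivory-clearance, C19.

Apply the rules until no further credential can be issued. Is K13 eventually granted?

No

K13 would need blue-permit (Rule 5), but blue-permit is never granted.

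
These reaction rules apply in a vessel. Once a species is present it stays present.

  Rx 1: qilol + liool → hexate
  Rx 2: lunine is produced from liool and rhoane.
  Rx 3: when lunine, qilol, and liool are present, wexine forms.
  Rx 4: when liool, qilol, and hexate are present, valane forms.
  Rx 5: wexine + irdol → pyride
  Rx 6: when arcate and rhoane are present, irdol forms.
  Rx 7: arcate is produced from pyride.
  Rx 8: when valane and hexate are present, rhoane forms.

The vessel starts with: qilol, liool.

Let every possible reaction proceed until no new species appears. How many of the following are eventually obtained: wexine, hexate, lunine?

qilol and liool present → hexate forms (Rx 1).
liool, qilol, and hexate present → valane forms (Rx 4).
valane and hexate present → rhoane forms (Rx 8).
liool and rhoane present → lunine forms (Rx 2).
lunine, qilol, and liool present → wexine forms (Rx 3).
wexine: reached.
hexate: reached.
lunine: reached.
All 3 are reached.

3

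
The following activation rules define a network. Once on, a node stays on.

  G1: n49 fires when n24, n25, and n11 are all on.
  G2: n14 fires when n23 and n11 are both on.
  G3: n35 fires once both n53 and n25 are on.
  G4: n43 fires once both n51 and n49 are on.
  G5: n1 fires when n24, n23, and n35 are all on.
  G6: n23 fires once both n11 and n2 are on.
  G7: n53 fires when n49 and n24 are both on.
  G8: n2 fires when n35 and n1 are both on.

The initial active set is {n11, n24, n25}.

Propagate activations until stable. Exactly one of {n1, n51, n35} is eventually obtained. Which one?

n24, n25, and n11 are on, so n49 fires (G1).
G7: n49 and n24 on → n53 on.
G3: n53 and n25 on → n35 on.
n1 would need n24, n23, and n35 (G5), but n23 never turns on. No rule produces n51, and it is not given.

n35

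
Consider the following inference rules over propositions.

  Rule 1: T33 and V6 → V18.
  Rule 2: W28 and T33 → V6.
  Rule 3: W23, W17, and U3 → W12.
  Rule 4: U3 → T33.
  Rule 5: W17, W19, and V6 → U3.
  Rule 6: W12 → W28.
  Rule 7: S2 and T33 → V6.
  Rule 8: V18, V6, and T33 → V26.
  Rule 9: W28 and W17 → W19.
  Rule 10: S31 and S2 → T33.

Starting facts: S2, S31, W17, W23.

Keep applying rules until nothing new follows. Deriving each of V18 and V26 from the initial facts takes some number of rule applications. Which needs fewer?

V18: From S31 and S2, Rule 10 gives T33. From S2 and T33, Rule 7 gives V6. T33 and V6 hold, so V18 follows (Rule 1). [3 rule applications]
V26: S31 and S2 hold, so T33 follows (Rule 10). From S2 and T33, Rule 7 gives V6. T33 and V6 hold, so V18 follows (Rule 1). From V18, V6, and T33, Rule 8 gives V26. [4 rule applications]
V18 needs fewer.

V18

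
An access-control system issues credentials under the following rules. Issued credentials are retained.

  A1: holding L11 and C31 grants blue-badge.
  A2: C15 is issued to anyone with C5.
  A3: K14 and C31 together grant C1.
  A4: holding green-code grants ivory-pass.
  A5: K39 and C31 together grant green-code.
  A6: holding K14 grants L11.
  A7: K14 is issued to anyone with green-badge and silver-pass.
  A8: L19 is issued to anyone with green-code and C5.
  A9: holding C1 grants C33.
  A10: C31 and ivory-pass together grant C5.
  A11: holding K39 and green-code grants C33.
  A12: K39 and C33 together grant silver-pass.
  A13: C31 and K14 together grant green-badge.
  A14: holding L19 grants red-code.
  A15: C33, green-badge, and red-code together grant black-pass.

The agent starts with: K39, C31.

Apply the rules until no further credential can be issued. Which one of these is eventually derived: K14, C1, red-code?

red-code

Holding K39 and C31 grants green-code (A5).
Holding green-code grants ivory-pass (A4).
Holding C31 and ivory-pass grants C5 (A10).
Holding green-code and C5 grants L19 (A8).
Holding L19 grants red-code (A14).
C1 would need K14 and C31 (A3), but K14 is never granted. K14 would need green-badge and silver-pass (A7), but green-badge is never granted.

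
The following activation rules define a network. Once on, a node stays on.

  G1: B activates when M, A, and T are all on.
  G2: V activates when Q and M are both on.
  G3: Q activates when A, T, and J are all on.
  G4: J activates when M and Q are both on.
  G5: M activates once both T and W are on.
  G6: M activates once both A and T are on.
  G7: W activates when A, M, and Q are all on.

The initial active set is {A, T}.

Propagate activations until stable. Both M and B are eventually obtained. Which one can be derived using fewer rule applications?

M: G6: A and T on → M on. [1 rule application]
B: G6: A and T on → M on. G1: M, A, and T on → B on. [2 rule applications]
M needs fewer.

M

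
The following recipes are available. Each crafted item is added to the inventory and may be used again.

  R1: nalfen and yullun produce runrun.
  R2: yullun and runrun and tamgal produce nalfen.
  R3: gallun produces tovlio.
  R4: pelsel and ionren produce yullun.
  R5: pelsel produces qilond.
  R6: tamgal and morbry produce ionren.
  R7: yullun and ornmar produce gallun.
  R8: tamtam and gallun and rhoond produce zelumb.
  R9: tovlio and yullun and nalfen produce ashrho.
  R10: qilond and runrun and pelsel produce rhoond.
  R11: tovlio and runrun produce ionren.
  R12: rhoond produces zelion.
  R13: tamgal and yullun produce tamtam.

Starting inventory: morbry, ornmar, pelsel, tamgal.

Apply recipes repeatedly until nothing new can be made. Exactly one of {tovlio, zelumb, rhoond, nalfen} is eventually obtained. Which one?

Using R6, tamgal and morbry make ionren.
pelsel and ionren → yullun (R4).
yullun and ornmar → gallun (R7).
gallun → tovlio (R3).
nalfen would need yullun, runrun, and tamgal (R2), but runrun is never obtained. zelumb would need tamtam, gallun, and rhoond (R8), but rhoond is never obtained. rhoond would need qilond, runrun, and pelsel (R10), but runrun is never obtained.

tovlio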